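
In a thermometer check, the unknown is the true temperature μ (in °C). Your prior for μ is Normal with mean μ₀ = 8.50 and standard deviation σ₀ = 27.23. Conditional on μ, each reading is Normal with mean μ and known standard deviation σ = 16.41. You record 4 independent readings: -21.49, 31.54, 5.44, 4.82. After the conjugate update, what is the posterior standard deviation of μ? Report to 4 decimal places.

7.8561

For Normal data with known variance σ², a Normal(μ₀, σ₀²) prior on μ is conjugate. Posterior precision = 1/σ₀² + n/σ²; posterior mean is the precision-weighted average of μ₀ and x̄.
σ₀² = 27.23² = 741.4729, σ² = 16.41² = 269.2881; σ² + n·σ₀² = 269.2881 + 4·741.4729 = 3235.1797.
Posterior precision = 1/σ₀² + n/σ² = 1/741.4729 + 4/269.2881 = (σ² + n·σ₀²)/(σ₀²σ²) = 3235.1797/(741.4729·269.2881); posterior variance σₙ² = σ₀²σ²/(σ² + n·σ₀²) = 741.4729·269.2881/3235.1797 = 61.718311.
Posterior SD = √σₙ² = √(741.4729·269.2881/3235.1797) = 7.8561.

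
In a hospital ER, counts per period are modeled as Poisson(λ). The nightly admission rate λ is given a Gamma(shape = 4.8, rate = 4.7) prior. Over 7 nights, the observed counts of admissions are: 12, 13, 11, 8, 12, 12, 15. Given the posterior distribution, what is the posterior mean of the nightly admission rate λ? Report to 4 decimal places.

With a Gamma(shape α, rate β) prior, the Poisson likelihood is conjugate: the posterior is Gamma(α + ΣXᵢ, β + n).
Sum of counts S = 83 over n = 7 nights.
Posterior: Gamma(α+S, β+n) = Gamma(4.8+83, 4.7+7) = Gamma(87.8, 11.7).
Posterior mean = α/β = 87.8/11.7 = 7.5043.

7.5043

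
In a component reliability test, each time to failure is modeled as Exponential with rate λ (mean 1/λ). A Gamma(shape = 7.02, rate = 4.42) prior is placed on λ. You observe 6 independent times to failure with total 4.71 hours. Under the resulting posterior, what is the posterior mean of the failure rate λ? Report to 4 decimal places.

With a Gamma(shape α, rate β) prior on the exponential rate λ, the posterior after n observations with total T = Σxᵢ is Gamma(α+n, β+T).
Posterior: Gamma(7.02+6, 4.42+4.71) = Gamma(13.02, 9.13).
Posterior mean of λ = α/β = 13.02/9.13 = 1.4261.

1.4261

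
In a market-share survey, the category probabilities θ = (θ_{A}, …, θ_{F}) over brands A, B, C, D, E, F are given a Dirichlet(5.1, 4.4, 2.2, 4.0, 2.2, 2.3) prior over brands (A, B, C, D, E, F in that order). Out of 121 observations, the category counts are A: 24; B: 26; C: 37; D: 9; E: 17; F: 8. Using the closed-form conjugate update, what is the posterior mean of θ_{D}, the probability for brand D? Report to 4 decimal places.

The Dirichlet prior is conjugate to the Multinomial likelihood: each posterior αⱼ = prior αⱼ + observed count nⱼ.
Posterior concentration: (29.1, 30.4, 39.2, 13.0, 19.2, 10.3), total = 141.2.
E[θ_{D}|data] = α_{D}/Σα = 13.0/141.2 = 0.0921.

0.0921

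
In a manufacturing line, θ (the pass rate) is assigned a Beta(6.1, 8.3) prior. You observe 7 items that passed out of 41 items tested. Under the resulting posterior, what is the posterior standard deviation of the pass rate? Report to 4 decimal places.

The Beta prior is conjugate to a Binomial/Bernoulli likelihood; the update adds successes to α and failures to β.
Posterior: Beta(α+k, β+n−k) = Beta(6.1+7, 8.3+34) = Beta(13.1, 42.3).
Var = αβ/((α+β)²(α+β+1)) = 13.1·42.3/(55.4²·56.4) = 0.00320120; SD = √0.00320120 = 0.0566.

0.0566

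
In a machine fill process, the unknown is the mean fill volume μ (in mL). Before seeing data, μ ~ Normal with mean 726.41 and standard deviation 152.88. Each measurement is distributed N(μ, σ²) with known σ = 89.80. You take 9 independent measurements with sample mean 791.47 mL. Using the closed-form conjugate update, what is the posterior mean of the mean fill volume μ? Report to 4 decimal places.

For Normal data with known variance σ², a Normal(μ₀, σ₀²) prior on μ is conjugate. Posterior precision = 1/σ₀² + n/σ²; posterior mean is the precision-weighted average of μ₀ and x̄.
n·x̄ = 9·791.47 = 7123.23.
σ₀² = 152.88² = 23372.2944, σ² = 89.80² = 8064.04; σ² + n·σ₀² = 8064.04 + 9·23372.2944 = 218414.6896.
Posterior mean = (μ₀/σ₀² + n·x̄/σ²)/(1/σ₀² + n/σ²) = (σ²·μ₀ + σ₀²·n·x̄)/(σ² + n·σ₀²) = (8064.04·726.41 + 23372.2944·7123.23)/218414.6896 = 172344027.935312/218414.6896 = 789.0679.

789.0679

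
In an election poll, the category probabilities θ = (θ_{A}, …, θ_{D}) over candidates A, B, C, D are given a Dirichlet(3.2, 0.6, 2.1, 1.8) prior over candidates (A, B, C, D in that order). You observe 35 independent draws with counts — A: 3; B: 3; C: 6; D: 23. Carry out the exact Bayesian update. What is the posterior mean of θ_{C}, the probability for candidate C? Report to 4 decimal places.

The Dirichlet prior is conjugate to the Multinomial likelihood: each posterior αⱼ = prior αⱼ + observed count nⱼ.
Posterior concentration: (6.2, 3.6, 8.1, 24.8), total = 42.7.
E[θ_{C}|data] = α_{C}/Σα = 8.1/42.7 = 0.1897.

0.1897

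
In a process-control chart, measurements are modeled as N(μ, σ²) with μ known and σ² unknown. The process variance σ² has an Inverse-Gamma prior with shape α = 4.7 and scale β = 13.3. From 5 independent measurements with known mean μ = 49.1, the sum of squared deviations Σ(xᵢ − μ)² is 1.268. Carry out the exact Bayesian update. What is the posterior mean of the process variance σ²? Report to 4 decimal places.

2.2474

With known mean μ and an Inverse-Gamma(α, β) prior on σ², the Normal likelihood is conjugate: posterior is Inv-Gamma(α + n/2, β + Σ(xᵢ−μ)²/2).
Posterior: Inv-Gamma(4.7 + 5/2, 13.3 + 1.268/2) = Inv-Gamma(7.20, 13.9340).
E[σ²|data] = β/(α−1) = 13.9340/6.20 = 2.2474.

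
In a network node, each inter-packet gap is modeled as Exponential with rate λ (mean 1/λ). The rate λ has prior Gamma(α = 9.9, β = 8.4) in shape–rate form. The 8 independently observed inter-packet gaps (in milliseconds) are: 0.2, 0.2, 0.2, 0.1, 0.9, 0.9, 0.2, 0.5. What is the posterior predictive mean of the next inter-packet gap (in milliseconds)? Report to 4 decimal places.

With a Gamma(shape α, rate β) prior on the exponential rate λ, the posterior after n observations with total T = Σxᵢ is Gamma(α+n, β+T).
Sum of observations T = 3.2 milliseconds; n = 8.
Posterior: Gamma(9.9+8, 8.4+3.2) = Gamma(17.9, 11.6).
The predictive distribution for the next observation is Lomax; its mean is β/(α−1) = 11.6/16.9 = 0.6864.

0.6864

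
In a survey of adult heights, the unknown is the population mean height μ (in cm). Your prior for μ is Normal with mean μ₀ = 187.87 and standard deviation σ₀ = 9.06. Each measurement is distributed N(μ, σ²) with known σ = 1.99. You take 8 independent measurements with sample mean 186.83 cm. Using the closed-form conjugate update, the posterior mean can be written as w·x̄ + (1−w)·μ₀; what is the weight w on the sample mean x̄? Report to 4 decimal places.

0.9940

For Normal data with known variance σ², a Normal(μ₀, σ₀²) prior on μ is conjugate. Posterior precision = 1/σ₀² + n/σ²; posterior mean is the precision-weighted average of μ₀ and x̄.
σ₀² = 9.06² = 82.0836, σ² = 1.99² = 3.9601. Prior precision 1/σ₀² = 1/82.0836; data precision n/σ² = 8/3.9601.
w = (n/σ²)/(1/σ₀² + n/σ²) = n·σ₀²/(σ² + n·σ₀²) = 8·82.0836/(3.9601 + 8·82.0836) = 656.6688/660.6289 = 0.9940.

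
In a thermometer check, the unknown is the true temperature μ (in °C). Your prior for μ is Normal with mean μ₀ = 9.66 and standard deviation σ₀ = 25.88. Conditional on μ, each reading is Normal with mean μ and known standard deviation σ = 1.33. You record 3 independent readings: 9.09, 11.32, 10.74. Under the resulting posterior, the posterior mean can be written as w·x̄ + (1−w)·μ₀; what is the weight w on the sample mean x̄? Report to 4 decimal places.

0.9991

For Normal data with known variance σ², a Normal(μ₀, σ₀²) prior on μ is conjugate. Posterior precision = 1/σ₀² + n/σ²; posterior mean is the precision-weighted average of μ₀ and x̄.
σ₀² = 25.88² = 669.7744, σ² = 1.33² = 1.7689. Prior precision 1/σ₀² = 1/669.7744; data precision n/σ² = 3/1.7689.
w = (n/σ²)/(1/σ₀² + n/σ²) = n·σ₀²/(σ² + n·σ₀²) = 3·669.7744/(1.7689 + 3·669.7744) = 2009.3232/2011.0921 = 0.9991.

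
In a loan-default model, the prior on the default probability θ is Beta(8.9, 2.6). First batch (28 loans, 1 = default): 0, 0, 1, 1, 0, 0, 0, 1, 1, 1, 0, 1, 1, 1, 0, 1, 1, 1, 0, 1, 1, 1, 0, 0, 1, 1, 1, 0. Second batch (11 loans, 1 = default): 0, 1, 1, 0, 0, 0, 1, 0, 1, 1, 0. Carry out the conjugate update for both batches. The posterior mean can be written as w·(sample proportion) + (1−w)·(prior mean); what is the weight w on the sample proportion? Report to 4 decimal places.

The Beta prior is conjugate to a Binomial/Bernoulli likelihood; the update adds successes to α and failures to β.
Total number of loans: n = 28 + 11 = 39.
Posterior mean = (α₀+k)/(α₀+β₀+n) = [n/(α₀+β₀+n)]·(k/n) + [(α₀+β₀)/(α₀+β₀+n)]·α₀/(α₀+β₀), so only n and the prior enter the weight.
The weight on the data is w = n/(α₀+β₀+n) = 39/(8.9+2.6+39) = 39/50.5 = 0.7723.

0.7723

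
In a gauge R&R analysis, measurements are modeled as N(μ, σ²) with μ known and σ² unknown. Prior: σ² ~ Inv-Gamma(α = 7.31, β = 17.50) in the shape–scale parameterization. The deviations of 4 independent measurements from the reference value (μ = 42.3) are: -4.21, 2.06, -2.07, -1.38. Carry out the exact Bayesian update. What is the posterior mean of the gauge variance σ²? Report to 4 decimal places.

With known mean μ and an Inverse-Gamma(α, β) prior on σ², the Normal likelihood is conjugate: posterior is Inv-Gamma(α + n/2, β + Σ(xᵢ−μ)²/2).
Σ(xᵢ−μ)² = (-4.21)² + (2.06)² + (-2.07)² + (-1.38)² = 28.1570.
Posterior: Inv-Gamma(7.31 + 4/2, 17.50 + 28.1570/2) = Inv-Gamma(9.31, 31.57850).
E[σ²|data] = β/(α−1) = 31.57850/8.31 = 3.8001.

3.8001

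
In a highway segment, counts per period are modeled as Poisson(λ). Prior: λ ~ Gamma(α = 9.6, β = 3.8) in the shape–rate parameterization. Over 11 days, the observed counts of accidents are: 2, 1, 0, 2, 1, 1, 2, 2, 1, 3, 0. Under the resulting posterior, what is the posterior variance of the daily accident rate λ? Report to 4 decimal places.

0.1123

With a Gamma(shape α, rate β) prior, the Poisson likelihood is conjugate: the posterior is Gamma(α + ΣXᵢ, β + n).
Sum of counts S = 15 over n = 11 days.
Posterior: Gamma(α+S, β+n) = Gamma(9.6+15, 3.8+11) = Gamma(24.6, 14.8).
Var = α/β² = 24.6/14.8² = 0.1123.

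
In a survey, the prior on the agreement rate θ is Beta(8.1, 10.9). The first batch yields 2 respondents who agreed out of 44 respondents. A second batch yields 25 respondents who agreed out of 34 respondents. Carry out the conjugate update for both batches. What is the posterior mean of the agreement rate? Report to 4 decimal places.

The Beta prior is conjugate to a Binomial/Bernoulli likelihood; the update adds successes to α and failures to β.
After batch 1: Beta(8.1+2, 10.9+42) = Beta(10.1, 52.9).
After batch 2: Beta(10.1+25, 52.9+9) = Beta(35.1, 61.9).
Posterior mean = α/(α+β) = 35.1/97.0 = 0.3619.

0.3619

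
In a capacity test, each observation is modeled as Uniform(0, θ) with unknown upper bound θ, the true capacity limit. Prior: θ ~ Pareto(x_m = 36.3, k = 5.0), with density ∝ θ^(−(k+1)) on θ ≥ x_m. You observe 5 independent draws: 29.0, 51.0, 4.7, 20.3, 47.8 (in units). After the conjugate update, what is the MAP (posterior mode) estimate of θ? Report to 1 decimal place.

A Pareto(scale x_m, shape k) prior on the upper bound θ of Uniform(0, θ) is conjugate: posterior is Pareto(max(x_m, max xᵢ), k + n).
Sample maximum = 51.0; prior scale x_m = 36.3 → posterior scale = max = 51.0.
Posterior shape = 5.0 + 5 = 10.0.
The Pareto density is decreasing on [x_m, ∞), so the mode is x_m = 51.0.

51.0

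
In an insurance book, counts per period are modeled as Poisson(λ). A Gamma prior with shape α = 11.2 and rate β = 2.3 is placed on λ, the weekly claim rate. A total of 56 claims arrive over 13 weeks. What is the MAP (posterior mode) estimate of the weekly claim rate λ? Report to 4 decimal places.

4.3268

With a Gamma(shape α, rate β) prior, the Poisson likelihood is conjugate: the posterior is Gamma(α + ΣXᵢ, β + n).
Posterior: Gamma(α+S, β+n) = Gamma(11.2+56, 2.3+13) = Gamma(67.2, 15.3).
Mode of Gamma(α,β) for α≥1 is (α−1)/β = 66.2/15.3 = 4.3268.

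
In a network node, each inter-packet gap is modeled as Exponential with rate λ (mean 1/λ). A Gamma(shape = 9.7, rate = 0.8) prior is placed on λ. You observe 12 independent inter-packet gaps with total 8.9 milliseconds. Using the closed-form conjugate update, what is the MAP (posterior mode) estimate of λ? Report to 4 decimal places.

With a Gamma(shape α, rate β) prior on the exponential rate λ, the posterior after n observations with total T = Σxᵢ is Gamma(α+n, β+T).
Posterior: Gamma(9.7+12, 0.8+8.9) = Gamma(21.7, 9.7).
Mode = (α−1)/β = 2.1340.

2.1340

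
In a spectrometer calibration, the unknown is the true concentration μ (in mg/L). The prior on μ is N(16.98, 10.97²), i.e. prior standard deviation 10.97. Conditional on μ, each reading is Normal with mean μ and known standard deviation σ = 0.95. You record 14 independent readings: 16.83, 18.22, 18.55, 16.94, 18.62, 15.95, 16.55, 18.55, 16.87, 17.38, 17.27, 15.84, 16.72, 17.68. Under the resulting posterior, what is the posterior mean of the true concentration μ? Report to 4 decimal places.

17.2834

For Normal data with known variance σ², a Normal(μ₀, σ₀²) prior on μ is conjugate. Posterior precision = 1/σ₀² + n/σ²; posterior mean is the precision-weighted average of μ₀ and x̄.
Σxᵢ = 16.83 + 18.22 + 18.55 + 16.94 + 18.62 + 15.95 + 16.55 + 18.55 + 16.87 + 17.38 + 17.27 + 15.84 + 16.72 + 17.68 = 241.97, so n·x̄ = 241.97.
σ₀² = 10.97² = 120.3409, σ² = 0.95² = 0.9025; σ² + n·σ₀² = 0.9025 + 14·120.3409 = 1685.6751.
Posterior mean = (μ₀/σ₀² + n·x̄/σ²)/(1/σ₀² + n/σ²) = (σ²·μ₀ + σ₀²·n·x̄)/(σ² + n·σ₀²) = (0.9025·16.98 + 120.3409·241.97)/1685.6751 = 29134.212023/1685.6751 = 17.2834.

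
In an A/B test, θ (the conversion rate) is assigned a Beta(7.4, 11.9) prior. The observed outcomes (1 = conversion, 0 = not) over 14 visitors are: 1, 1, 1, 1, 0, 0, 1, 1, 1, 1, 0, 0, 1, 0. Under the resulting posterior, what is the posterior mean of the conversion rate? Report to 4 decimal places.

0.4925

The Beta prior is conjugate to a Binomial/Bernoulli likelihood; the update adds successes to α and failures to β.
Posterior: Beta(α+k, β+n−k) = Beta(7.4+9, 11.9+5) = Beta(16.4, 16.9).
Posterior mean = α/(α+β) = 16.4/33.3 = 0.4925.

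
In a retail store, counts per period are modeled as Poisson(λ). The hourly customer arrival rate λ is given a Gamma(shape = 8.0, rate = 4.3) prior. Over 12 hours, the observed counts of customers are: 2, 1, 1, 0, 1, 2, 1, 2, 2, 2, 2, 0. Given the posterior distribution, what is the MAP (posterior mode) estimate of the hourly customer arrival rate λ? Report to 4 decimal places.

1.4110

With a Gamma(shape α, rate β) prior, the Poisson likelihood is conjugate: the posterior is Gamma(α + ΣXᵢ, β + n).
Sum of counts S = 16 over n = 12 hours.
Posterior: Gamma(α+S, β+n) = Gamma(8.0+16, 4.3+12) = Gamma(24.0, 16.3).
Mode of Gamma(α,β) for α≥1 is (α−1)/β = 23.0/16.3 = 1.4110.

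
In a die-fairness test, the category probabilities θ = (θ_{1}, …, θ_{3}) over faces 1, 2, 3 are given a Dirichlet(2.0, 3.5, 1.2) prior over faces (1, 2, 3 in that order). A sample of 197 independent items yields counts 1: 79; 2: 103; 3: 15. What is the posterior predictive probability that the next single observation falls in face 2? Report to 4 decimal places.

The Dirichlet prior is conjugate to the Multinomial likelihood: each posterior αⱼ = prior αⱼ + observed count nⱼ.
Posterior concentration: (81.0, 106.5, 16.2), total = 203.7.
P(next = 2 | data) = α_{2}/Σα = 0.5228.

0.5228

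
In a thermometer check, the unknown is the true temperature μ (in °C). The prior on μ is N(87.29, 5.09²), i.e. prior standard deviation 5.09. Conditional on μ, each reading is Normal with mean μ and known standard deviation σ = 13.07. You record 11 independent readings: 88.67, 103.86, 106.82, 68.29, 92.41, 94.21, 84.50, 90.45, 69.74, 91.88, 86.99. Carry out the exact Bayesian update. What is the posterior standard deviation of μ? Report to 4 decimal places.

3.1160

For Normal data with known variance σ², a Normal(μ₀, σ₀²) prior on μ is conjugate. Posterior precision = 1/σ₀² + n/σ²; posterior mean is the precision-weighted average of μ₀ and x̄.
σ₀² = 5.09² = 25.9081, σ² = 13.07² = 170.8249; σ² + n·σ₀² = 170.8249 + 11·25.9081 = 455.814.
Posterior precision = 1/σ₀² + n/σ² = 1/25.9081 + 11/170.8249 = (σ² + n·σ₀²)/(σ₀²σ²) = 455.814/(25.9081·170.8249); posterior variance σₙ² = σ₀²σ²/(σ² + n·σ₀²) = 25.9081·170.8249/455.814 = 9.709549.
Posterior SD = √σₙ² = √(25.9081·170.8249/455.814) = 3.1160.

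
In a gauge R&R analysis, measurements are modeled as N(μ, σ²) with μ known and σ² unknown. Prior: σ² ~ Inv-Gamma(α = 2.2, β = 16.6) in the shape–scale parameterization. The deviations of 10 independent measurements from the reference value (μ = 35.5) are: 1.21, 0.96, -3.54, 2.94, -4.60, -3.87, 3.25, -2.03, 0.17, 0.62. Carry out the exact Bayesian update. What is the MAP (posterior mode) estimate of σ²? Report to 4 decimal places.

6.5850

With known mean μ and an Inverse-Gamma(α, β) prior on σ², the Normal likelihood is conjugate: posterior is Inv-Gamma(α + n/2, β + Σ(xᵢ−μ)²/2).
Σ(xᵢ−μ)² = (1.21)² + (0.96)² + (-3.54)² + (2.94)² + (-4.60)² + (-3.87)² + (3.25)² + (-2.03)² + (0.17)² + (0.62)² = 74.7945.
Posterior: Inv-Gamma(2.2 + 10/2, 16.6 + 74.7945/2) = Inv-Gamma(7.20, 53.99725).
Mode = β/(α+1) = 53.99725/8.20 = 6.5850.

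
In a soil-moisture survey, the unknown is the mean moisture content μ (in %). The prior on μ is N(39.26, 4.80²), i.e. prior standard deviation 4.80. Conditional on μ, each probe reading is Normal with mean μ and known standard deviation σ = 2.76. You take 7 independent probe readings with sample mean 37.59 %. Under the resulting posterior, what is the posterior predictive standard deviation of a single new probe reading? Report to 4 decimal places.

2.9422

For Normal data with known variance σ², a Normal(μ₀, σ₀²) prior on μ is conjugate. Posterior precision = 1/σ₀² + n/σ²; posterior mean is the precision-weighted average of μ₀ and x̄.
σ₀² = 4.80² = 23.04, σ² = 2.76² = 7.6176; σ² + n·σ₀² = 7.6176 + 7·23.04 = 168.8976.
Posterior precision = 1/σ₀² + n/σ² = 1/23.04 + 7/7.6176 = (σ² + n·σ₀²)/(σ₀²σ²) = 168.8976/(23.04·7.6176); posterior variance σₙ² = σ₀²σ²/(σ² + n·σ₀²) = 23.04·7.6176/168.8976 = 1.039147.
Predictive variance for one new observation = σₙ² + σ² = 23.04·7.6176/168.8976 + 7.6176 = σ²·(σ₀² + 168.8976)/168.8976 = 7.6176·191.9376/168.8976 = 8.656747; SD = √(7.6176·191.9376/168.8976) = 2.9422.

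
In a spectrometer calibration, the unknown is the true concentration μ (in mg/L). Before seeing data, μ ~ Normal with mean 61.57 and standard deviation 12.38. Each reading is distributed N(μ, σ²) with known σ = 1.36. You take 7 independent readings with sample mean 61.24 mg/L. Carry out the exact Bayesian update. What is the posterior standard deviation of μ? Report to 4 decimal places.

0.5136

For Normal data with known variance σ², a Normal(μ₀, σ₀²) prior on μ is conjugate. Posterior precision = 1/σ₀² + n/σ²; posterior mean is the precision-weighted average of μ₀ and x̄.
σ₀² = 12.38² = 153.2644, σ² = 1.36² = 1.8496; σ² + n·σ₀² = 1.8496 + 7·153.2644 = 1074.7004.
Posterior precision = 1/σ₀² + n/σ² = 1/153.2644 + 7/1.8496 = (σ² + n·σ₀²)/(σ₀²σ²) = 1074.7004/(153.2644·1.8496); posterior variance σₙ² = σ₀²σ²/(σ² + n·σ₀²) = 153.2644·1.8496/1074.7004 = 0.263774.
Posterior SD = √σₙ² = √(153.2644·1.8496/1074.7004) = 0.5136.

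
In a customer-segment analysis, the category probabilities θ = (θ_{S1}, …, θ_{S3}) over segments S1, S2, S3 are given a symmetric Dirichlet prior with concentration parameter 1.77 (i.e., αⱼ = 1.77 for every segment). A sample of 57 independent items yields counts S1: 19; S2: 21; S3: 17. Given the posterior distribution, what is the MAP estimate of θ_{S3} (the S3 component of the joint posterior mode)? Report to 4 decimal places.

0.2996

The Dirichlet prior is conjugate to the Multinomial likelihood: each posterior αⱼ = prior αⱼ + observed count nⱼ.
Posterior concentration: (20.77, 22.77, 18.77), total = 62.31.
Joint mode component: (α_{S3}−1)/(Σα−K) = 17.77/59.31 = 0.2996.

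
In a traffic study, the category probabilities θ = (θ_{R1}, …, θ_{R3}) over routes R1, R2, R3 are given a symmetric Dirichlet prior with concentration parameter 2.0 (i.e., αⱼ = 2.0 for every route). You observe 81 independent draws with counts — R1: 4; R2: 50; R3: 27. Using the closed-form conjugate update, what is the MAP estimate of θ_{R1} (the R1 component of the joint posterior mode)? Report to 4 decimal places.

The Dirichlet prior is conjugate to the Multinomial likelihood: each posterior αⱼ = prior αⱼ + observed count nⱼ.
Posterior concentration: (6.0, 52.0, 29.0), total = 87.0.
Joint mode component: (α_{R1}−1)/(Σα−K) = 5.0/84.0 = 0.0595.

0.0595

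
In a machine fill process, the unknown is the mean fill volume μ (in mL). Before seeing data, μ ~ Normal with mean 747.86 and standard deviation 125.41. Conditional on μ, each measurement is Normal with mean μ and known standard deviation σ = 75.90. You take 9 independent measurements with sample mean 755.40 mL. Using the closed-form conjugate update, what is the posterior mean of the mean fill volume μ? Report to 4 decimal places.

755.1051

For Normal data with known variance σ², a Normal(μ₀, σ₀²) prior on μ is conjugate. Posterior precision = 1/σ₀² + n/σ²; posterior mean is the precision-weighted average of μ₀ and x̄.
n·x̄ = 9·755.40 = 6798.6.
σ₀² = 125.41² = 15727.6681, σ² = 75.90² = 5760.81; σ² + n·σ₀² = 5760.81 + 9·15727.6681 = 147309.8229.
Posterior mean = (μ₀/σ₀² + n·x̄/σ²)/(1/σ₀² + n/σ²) = (σ²·μ₀ + σ₀²·n·x̄)/(σ² + n·σ₀²) = (5760.81·747.86 + 15727.6681·6798.6)/147309.8229 = 111234403.71126/147309.8229 = 755.1051.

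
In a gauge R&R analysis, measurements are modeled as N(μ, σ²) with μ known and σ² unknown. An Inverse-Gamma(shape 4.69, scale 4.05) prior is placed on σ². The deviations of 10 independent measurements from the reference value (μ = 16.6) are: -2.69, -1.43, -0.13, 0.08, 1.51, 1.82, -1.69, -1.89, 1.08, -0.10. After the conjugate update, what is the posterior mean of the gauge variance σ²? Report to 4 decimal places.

With known mean μ and an Inverse-Gamma(α, β) prior on σ², the Normal likelihood is conjugate: posterior is Inv-Gamma(α + n/2, β + Σ(xᵢ−μ)²/2).
Σ(xᵢ−μ)² = (-2.69)² + (-1.43)² + (-0.13)² + (0.08)² + (1.51)² + (1.82)² + (-1.69)² + (-1.89)² + (1.08)² + (-0.10)² = 22.5014.
Posterior: Inv-Gamma(4.69 + 10/2, 4.05 + 22.5014/2) = Inv-Gamma(9.69, 15.30070).
E[σ²|data] = β/(α−1) = 15.30070/8.69 = 1.7607.

1.7607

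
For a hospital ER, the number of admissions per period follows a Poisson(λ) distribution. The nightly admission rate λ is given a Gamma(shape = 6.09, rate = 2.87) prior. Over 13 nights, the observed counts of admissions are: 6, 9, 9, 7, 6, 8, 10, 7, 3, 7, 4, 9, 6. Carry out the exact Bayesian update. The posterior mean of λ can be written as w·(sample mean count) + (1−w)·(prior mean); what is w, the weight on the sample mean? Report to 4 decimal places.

0.8192

With a Gamma(shape α, rate β) prior, the Poisson likelihood is conjugate: the posterior is Gamma(α + ΣXᵢ, β + n).
Posterior mean = (α₀+S)/(β₀+n) = [n/(β₀+n)]·(S/n) + [β₀/(β₀+n)]·(α₀/β₀), so only n and β₀ enter the weight.
Weight on data w = n/(β₀+n) = 13/(2.87+13) = 13/15.87 = 0.8192.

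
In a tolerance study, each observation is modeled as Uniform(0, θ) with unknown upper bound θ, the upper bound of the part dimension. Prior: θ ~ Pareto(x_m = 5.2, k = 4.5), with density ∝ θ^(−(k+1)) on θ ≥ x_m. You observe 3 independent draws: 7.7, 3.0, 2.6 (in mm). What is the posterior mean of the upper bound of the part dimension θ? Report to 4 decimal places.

A Pareto(scale x_m, shape k) prior on the upper bound θ of Uniform(0, θ) is conjugate: posterior is Pareto(max(x_m, max xᵢ), k + n).
Sample maximum = 7.7; prior scale x_m = 5.2 → posterior scale = max = 7.7.
Posterior shape = 4.5 + 3 = 7.5.
E[θ|data] = k·x_m/(k−1) = 7.5·7.7/6.5 = 8.8846.

8.8846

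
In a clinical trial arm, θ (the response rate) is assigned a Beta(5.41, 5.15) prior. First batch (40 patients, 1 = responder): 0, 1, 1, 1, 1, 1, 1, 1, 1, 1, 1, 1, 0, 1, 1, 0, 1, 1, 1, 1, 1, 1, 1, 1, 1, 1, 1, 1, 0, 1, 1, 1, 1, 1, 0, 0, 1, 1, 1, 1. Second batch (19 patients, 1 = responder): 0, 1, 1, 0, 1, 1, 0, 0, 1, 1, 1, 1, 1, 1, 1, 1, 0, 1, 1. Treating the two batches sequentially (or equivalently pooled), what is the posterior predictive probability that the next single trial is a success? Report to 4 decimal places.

The Beta prior is conjugate to a Binomial/Bernoulli likelihood; the update adds successes to α and failures to β.
After batch 1: Beta(5.41+34, 5.15+6) = Beta(39.41, 11.15).
After batch 2: Beta(39.41+14, 11.15+5) = Beta(53.41, 16.15).
For a single future Bernoulli trial, P(success | data) = α/(α+β) = 0.7678.

0.7678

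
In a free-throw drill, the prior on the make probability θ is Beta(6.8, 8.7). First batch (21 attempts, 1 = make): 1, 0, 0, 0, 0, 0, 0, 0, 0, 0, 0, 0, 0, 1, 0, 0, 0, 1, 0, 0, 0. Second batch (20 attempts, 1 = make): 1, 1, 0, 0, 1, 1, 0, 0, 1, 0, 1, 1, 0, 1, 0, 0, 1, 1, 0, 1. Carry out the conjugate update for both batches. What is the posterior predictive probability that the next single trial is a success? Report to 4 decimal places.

The Beta prior is conjugate to a Binomial/Bernoulli likelihood; the update adds successes to α and failures to β.
After batch 1: Beta(6.8+3, 8.7+18) = Beta(9.8, 26.7).
After batch 2: Beta(9.8+11, 26.7+9) = Beta(20.8, 35.7).
For a single future Bernoulli trial, P(success | data) = α/(α+β) = 0.3681.

0.3681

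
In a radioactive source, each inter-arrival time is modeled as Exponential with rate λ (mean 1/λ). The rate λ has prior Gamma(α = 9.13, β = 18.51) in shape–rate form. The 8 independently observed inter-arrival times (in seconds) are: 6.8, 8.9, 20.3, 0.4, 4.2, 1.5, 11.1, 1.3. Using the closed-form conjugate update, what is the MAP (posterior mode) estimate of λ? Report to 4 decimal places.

With a Gamma(shape α, rate β) prior on the exponential rate λ, the posterior after n observations with total T = Σxᵢ is Gamma(α+n, β+T).
Sum of observations T = 54.5 seconds; n = 8.
Posterior: Gamma(9.13+8, 18.51+54.5) = Gamma(17.13, 73.01).
Mode = (α−1)/β = 0.2209.

0.2209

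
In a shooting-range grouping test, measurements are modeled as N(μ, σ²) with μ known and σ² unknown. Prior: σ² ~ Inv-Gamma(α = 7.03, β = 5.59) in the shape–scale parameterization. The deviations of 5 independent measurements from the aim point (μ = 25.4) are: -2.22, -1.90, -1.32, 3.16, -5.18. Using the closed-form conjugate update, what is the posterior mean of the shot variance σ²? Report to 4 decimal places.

3.4161

With known mean μ and an Inverse-Gamma(α, β) prior on σ², the Normal likelihood is conjugate: posterior is Inv-Gamma(α + n/2, β + Σ(xᵢ−μ)²/2).
Σ(xᵢ−μ)² = (-2.22)² + (-1.90)² + (-1.32)² + (3.16)² + (-5.18)² = 47.0988.
Posterior: Inv-Gamma(7.03 + 5/2, 5.59 + 47.0988/2) = Inv-Gamma(9.53, 29.13940).
E[σ²|data] = β/(α−1) = 29.13940/8.53 = 3.4161.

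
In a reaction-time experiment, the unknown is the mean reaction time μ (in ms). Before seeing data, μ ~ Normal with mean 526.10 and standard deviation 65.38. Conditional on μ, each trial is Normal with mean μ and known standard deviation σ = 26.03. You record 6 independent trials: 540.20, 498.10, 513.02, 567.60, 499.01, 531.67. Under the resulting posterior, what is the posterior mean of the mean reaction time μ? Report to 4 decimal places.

524.9634

For Normal data with known variance σ², a Normal(μ₀, σ₀²) prior on μ is conjugate. Posterior precision = 1/σ₀² + n/σ²; posterior mean is the precision-weighted average of μ₀ and x̄.
Σxᵢ = 540.20 + 498.10 + 513.02 + 567.60 + 499.01 + 531.67 = 3149.6, so n·x̄ = 3149.6.
σ₀² = 65.38² = 4274.5444, σ² = 26.03² = 677.5609; σ² + n·σ₀² = 677.5609 + 6·4274.5444 = 26324.8273.
Posterior mean = (μ₀/σ₀² + n·x̄/σ²)/(1/σ₀² + n/σ²) = (σ²·μ₀ + σ₀²·n·x̄)/(σ² + n·σ₀²) = (677.5609·526.10 + 4274.5444·3149.6)/26324.8273 = 13819569.83173/26324.8273 = 524.9634.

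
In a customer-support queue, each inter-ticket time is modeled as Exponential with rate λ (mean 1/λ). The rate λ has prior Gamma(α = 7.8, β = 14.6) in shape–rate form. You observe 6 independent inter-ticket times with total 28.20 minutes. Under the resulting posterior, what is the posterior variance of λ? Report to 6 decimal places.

With a Gamma(shape α, rate β) prior on the exponential rate λ, the posterior after n observations with total T = Σxᵢ is Gamma(α+n, β+T).
Posterior: Gamma(7.8+6, 14.6+28.20) = Gamma(13.8, 42.80).
Var = α/β² = 0.007533.

0.007533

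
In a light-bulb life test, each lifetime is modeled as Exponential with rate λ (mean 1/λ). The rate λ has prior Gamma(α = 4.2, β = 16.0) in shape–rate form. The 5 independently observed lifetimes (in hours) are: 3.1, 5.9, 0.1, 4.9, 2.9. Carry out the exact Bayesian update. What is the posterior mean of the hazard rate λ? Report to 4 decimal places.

With a Gamma(shape α, rate β) prior on the exponential rate λ, the posterior after n observations with total T = Σxᵢ is Gamma(α+n, β+T).
Sum of observations T = 16.9 hours; n = 5.
Posterior: Gamma(4.2+5, 16.0+16.9) = Gamma(9.2, 32.9).
Posterior mean of λ = α/β = 9.2/32.9 = 0.2796.

0.2796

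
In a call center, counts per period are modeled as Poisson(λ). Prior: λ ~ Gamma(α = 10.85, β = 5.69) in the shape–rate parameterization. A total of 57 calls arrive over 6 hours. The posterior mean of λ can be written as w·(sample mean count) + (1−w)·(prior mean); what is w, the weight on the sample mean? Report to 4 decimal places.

0.5133

With a Gamma(shape α, rate β) prior, the Poisson likelihood is conjugate: the posterior is Gamma(α + ΣXᵢ, β + n).
Posterior mean = (α₀+S)/(β₀+n) = [n/(β₀+n)]·(S/n) + [β₀/(β₀+n)]·(α₀/β₀), so only n and β₀ enter the weight.
Weight on data w = n/(β₀+n) = 6/(5.69+6) = 6/11.69 = 0.5133.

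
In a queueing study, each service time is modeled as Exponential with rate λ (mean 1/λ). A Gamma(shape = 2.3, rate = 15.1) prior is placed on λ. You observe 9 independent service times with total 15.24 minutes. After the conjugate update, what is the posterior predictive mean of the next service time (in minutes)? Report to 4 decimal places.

With a Gamma(shape α, rate β) prior on the exponential rate λ, the posterior after n observations with total T = Σxᵢ is Gamma(α+n, β+T).
Posterior: Gamma(2.3+9, 15.1+15.24) = Gamma(11.3, 30.34).
The predictive distribution for the next observation is Lomax; its mean is β/(α−1) = 30.34/10.3 = 2.9456.

2.9456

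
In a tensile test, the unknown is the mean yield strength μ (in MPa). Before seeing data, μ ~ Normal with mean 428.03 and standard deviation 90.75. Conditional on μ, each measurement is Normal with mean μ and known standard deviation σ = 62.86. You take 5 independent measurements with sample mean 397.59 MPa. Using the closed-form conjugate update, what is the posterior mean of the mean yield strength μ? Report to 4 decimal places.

For Normal data with known variance σ², a Normal(μ₀, σ₀²) prior on μ is conjugate. Posterior precision = 1/σ₀² + n/σ²; posterior mean is the precision-weighted average of μ₀ and x̄.
n·x̄ = 5·397.59 = 1987.95.
σ₀² = 90.75² = 8235.5625, σ² = 62.86² = 3951.3796; σ² + n·σ₀² = 3951.3796 + 5·8235.5625 = 45129.1921.
Posterior mean = (μ₀/σ₀² + n·x̄/σ²)/(1/σ₀² + n/σ²) = (σ²·μ₀ + σ₀²·n·x̄)/(σ² + n·σ₀²) = (3951.3796·428.03 + 8235.5625·1987.95)/45129.1921 = 18063195.482063/45129.1921 = 400.2552.

400.2552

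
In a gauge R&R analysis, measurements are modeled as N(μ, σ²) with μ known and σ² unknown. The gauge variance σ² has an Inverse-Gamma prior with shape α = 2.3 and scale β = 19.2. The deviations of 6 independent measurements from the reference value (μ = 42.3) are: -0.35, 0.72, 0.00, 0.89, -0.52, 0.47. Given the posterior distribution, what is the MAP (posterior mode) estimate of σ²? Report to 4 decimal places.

With known mean μ and an Inverse-Gamma(α, β) prior on σ², the Normal likelihood is conjugate: posterior is Inv-Gamma(α + n/2, β + Σ(xᵢ−μ)²/2).
Σ(xᵢ−μ)² = (-0.35)² + (0.72)² + (0.00)² + (0.89)² + (-0.52)² + (0.47)² = 1.9243.
Posterior: Inv-Gamma(2.3 + 6/2, 19.2 + 1.9243/2) = Inv-Gamma(5.30, 20.16215).
Mode = β/(α+1) = 20.16215/6.30 = 3.2003.

3.2003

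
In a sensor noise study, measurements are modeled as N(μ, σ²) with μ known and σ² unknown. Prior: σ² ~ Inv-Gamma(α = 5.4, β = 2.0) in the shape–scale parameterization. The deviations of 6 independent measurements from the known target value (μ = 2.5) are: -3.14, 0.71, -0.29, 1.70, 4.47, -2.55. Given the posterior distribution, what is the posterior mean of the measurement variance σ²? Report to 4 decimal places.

With known mean μ and an Inverse-Gamma(α, β) prior on σ², the Normal likelihood is conjugate: posterior is Inv-Gamma(α + n/2, β + Σ(xᵢ−μ)²/2).
Σ(xᵢ−μ)² = (-3.14)² + (0.71)² + (-0.29)² + (1.70)² + (4.47)² + (-2.55)² = 39.8212.
Posterior: Inv-Gamma(5.4 + 6/2, 2.0 + 39.8212/2) = Inv-Gamma(8.40, 21.91060).
E[σ²|data] = β/(α−1) = 21.91060/7.40 = 2.9609.

2.9609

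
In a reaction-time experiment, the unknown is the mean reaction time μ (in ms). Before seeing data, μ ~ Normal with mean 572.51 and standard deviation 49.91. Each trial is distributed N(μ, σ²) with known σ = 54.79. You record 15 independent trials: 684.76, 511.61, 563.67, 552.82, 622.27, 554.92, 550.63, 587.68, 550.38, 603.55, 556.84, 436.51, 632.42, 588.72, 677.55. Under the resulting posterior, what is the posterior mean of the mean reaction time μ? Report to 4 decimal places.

For Normal data with known variance σ², a Normal(μ₀, σ₀²) prior on μ is conjugate. Posterior precision = 1/σ₀² + n/σ²; posterior mean is the precision-weighted average of μ₀ and x̄.
Σxᵢ = 684.76 + 511.61 + 563.67 + 552.82 + 622.27 + 554.92 + 550.63 + 587.68 + 550.38 + 603.55 + 556.84 + 436.51 + 632.42 + 588.72 + 677.55 = 8674.33, so n·x̄ = 8674.33.
σ₀² = 49.91² = 2491.0081, σ² = 54.79² = 3001.9441; σ² + n·σ₀² = 3001.9441 + 15·2491.0081 = 40367.0656.
Posterior mean = (μ₀/σ₀² + n·x̄/σ²)/(1/σ₀² + n/σ²) = (σ²·μ₀ + σ₀²·n·x̄)/(σ² + n·σ₀²) = (3001.9441·572.51 + 2491.0081·8674.33)/40367.0656 = 23326469.308764/40367.0656 = 577.8589.

577.8589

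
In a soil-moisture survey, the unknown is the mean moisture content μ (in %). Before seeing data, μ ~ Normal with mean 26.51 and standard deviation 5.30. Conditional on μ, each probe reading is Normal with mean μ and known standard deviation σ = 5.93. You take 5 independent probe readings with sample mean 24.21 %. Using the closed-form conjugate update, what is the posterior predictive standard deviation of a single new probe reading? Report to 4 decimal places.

For Normal data with known variance σ², a Normal(μ₀, σ₀²) prior on μ is conjugate. Posterior precision = 1/σ₀² + n/σ²; posterior mean is the precision-weighted average of μ₀ and x̄.
σ₀² = 5.30² = 28.09, σ² = 5.93² = 35.1649; σ² + n·σ₀² = 35.1649 + 5·28.09 = 175.6149.
Posterior precision = 1/σ₀² + n/σ² = 1/28.09 + 5/35.1649 = (σ² + n·σ₀²)/(σ₀²σ²) = 175.6149/(28.09·35.1649); posterior variance σₙ² = σ₀²σ²/(σ² + n·σ₀²) = 28.09·35.1649/175.6149 = 5.624705.
Predictive variance for one new observation = σₙ² + σ² = 28.09·35.1649/175.6149 + 35.1649 = σ²·(σ₀² + 175.6149)/175.6149 = 35.1649·203.7049/175.6149 = 40.789605; SD = √(35.1649·203.7049/175.6149) = 6.3867.

6.3867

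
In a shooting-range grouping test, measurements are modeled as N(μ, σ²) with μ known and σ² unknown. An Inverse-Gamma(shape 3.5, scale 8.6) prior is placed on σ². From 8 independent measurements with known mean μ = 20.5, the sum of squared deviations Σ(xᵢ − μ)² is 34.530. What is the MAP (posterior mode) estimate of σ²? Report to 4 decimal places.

3.0429

With known mean μ and an Inverse-Gamma(α, β) prior on σ², the Normal likelihood is conjugate: posterior is Inv-Gamma(α + n/2, β + Σ(xᵢ−μ)²/2).
Posterior: Inv-Gamma(3.5 + 8/2, 8.6 + 34.530/2) = Inv-Gamma(7.50, 25.8650).
Mode = β/(α+1) = 25.8650/8.50 = 3.0429.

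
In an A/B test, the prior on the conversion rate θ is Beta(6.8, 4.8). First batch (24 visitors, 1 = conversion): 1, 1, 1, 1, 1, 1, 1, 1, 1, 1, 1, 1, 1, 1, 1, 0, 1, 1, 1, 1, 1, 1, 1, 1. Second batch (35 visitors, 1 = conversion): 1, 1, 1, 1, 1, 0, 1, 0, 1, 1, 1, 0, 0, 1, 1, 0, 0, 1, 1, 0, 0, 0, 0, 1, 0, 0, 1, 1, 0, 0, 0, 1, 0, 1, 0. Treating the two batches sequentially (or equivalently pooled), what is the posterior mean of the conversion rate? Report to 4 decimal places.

0.6771

The Beta prior is conjugate to a Binomial/Bernoulli likelihood; the update adds successes to α and failures to β.
After batch 1: Beta(6.8+23, 4.8+1) = Beta(29.8, 5.8).
After batch 2: Beta(29.8+18, 5.8+17) = Beta(47.8, 22.8).
Posterior mean = α/(α+β) = 47.8/70.6 = 0.6771.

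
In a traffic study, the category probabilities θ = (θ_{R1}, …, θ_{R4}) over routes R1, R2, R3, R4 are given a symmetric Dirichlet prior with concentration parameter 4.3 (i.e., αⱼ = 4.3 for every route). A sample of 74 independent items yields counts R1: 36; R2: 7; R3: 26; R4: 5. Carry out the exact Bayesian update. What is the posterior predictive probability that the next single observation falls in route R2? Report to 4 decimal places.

The Dirichlet prior is conjugate to the Multinomial likelihood: each posterior αⱼ = prior αⱼ + observed count nⱼ.
Posterior concentration: (40.3, 11.3, 30.3, 9.3), total = 91.2.
P(next = R2 | data) = α_{R2}/Σα = 0.1239.

0.1239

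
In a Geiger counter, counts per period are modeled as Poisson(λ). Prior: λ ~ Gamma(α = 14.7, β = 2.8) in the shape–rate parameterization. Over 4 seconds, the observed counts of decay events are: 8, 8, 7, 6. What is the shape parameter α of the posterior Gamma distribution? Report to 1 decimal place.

43.7

With a Gamma(shape α, rate β) prior, the Poisson likelihood is conjugate: the posterior is Gamma(α + ΣXᵢ, β + n).
Sum of counts S = 29 over n = 4 seconds.
Posterior: Gamma(α+S, β+n) = Gamma(14.7+29, 2.8+4) = Gamma(43.7, 6.8).
Posterior α = 43.7.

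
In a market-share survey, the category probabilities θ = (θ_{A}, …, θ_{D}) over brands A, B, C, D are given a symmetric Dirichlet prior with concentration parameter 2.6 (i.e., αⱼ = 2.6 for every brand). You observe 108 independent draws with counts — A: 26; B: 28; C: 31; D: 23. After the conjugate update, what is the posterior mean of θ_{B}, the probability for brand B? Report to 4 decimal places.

The Dirichlet prior is conjugate to the Multinomial likelihood: each posterior αⱼ = prior αⱼ + observed count nⱼ.
Posterior concentration: (28.6, 30.6, 33.6, 25.6), total = 118.4.
E[θ_{B}|data] = α_{B}/Σα = 30.6/118.4 = 0.2584.

0.2584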